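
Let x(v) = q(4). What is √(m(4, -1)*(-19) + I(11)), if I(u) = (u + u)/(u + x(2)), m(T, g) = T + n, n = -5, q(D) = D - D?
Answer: √21 ≈ 4.5826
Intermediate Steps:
q(D) = 0
x(v) = 0
m(T, g) = -5 + T (m(T, g) = T - 5 = -5 + T)
I(u) = 2 (I(u) = (u + u)/(u + 0) = (2*u)/u = 2)
√(m(4, -1)*(-19) + I(11)) = √((-5 + 4)*(-19) + 2) = √(-1*(-19) + 2) = √(19 + 2) = √21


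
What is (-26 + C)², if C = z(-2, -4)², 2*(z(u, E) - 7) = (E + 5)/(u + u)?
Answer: 1852321/4096 ≈ 452.23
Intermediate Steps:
z(u, E) = 7 + (5 + E)/(4*u) (z(u, E) = 7 + ((E + 5)/(u + u))/2 = 7 + ((5 + E)/((2*u)))/2 = 7 + ((5 + E)*(1/(2*u)))/2 = 7 + ((5 + E)/(2*u))/2 = 7 + (5 + E)/(4*u))
C = 3025/64 (C = ((¼)*(5 - 4 + 28*(-2))/(-2))² = ((¼)*(-½)*(5 - 4 - 56))² = ((¼)*(-½)*(-55))² = (55/8)² = 3025/64 ≈ 47.266)
(-26 + C)² = (-26 + 3025/64)² = (1361/64)² = 1852321/4096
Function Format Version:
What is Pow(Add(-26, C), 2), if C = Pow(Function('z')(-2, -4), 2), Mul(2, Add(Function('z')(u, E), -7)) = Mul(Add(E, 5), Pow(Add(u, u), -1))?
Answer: Rational(1852321, 4096) ≈ 452.23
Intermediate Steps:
Function('z')(u, E) = Add(7, Mul(Rational(1, 4), Pow(u, -1), Add(5, E))) (Function('z')(u, E) = Add(7, Mul(Rational(1, 2), Mul(Add(E, 5), Pow(Add(u, u), -1)))) = Add(7, Mul(Rational(1, 2), Mul(Add(5, E), Pow(Mul(2, u), -1)))) = Add(7, Mul(Rational(1, 2), Mul(Add(5, E), Mul(Rational(1, 2), Pow(u, -1))))) = Add(7, Mul(Rational(1, 2), Mul(Rational(1, 2), Pow(u, -1), Add(5, E)))) = Add(7, Mul(Rational(1, 4), Pow(u, -1), Add(5, E))))
C = Rational(3025, 64) (C = Pow(Mul(Rational(1, 4), Pow(-2, -1), Add(5, -4, Mul(28, -2))), 2) = Pow(Mul(Rational(1, 4), Rational(-1, 2), Add(5, -4, -56)), 2) = Pow(Mul(Rational(1, 4), Rational(-1, 2), -55), 2) = Pow(Rational(55, 8), 2) = Rational(3025, 64) ≈ 47.266)
Pow(Add(-26, C), 2) = Pow(Add(-26, Rational(3025, 64)), 2) = Pow(Rational(1361, 64), 2) = Rational(1852321, 4096)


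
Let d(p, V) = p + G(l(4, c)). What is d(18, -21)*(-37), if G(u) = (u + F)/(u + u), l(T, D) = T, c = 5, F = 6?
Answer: -2849/4 ≈ -712.25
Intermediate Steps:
G(u) = (6 + u)/(2*u) (G(u) = (u + 6)/(u + u) = (6 + u)/((2*u)) = (6 + u)*(1/(2*u)) = (6 + u)/(2*u))
d(p, V) = 5/4 + p (d(p, V) = p + (½)*(6 + 4)/4 = p + (½)*(¼)*10 = p + 5/4 = 5/4 + p)
d(18, -21)*(-37) = (5/4 + 18)*(-37) = (77/4)*(-37) = -2849/4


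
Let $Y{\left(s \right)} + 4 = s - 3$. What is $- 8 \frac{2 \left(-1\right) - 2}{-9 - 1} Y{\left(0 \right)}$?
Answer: $\frac{112}{5} \approx 22.4$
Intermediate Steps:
$Y{\left(s \right)} = -7 + s$ ($Y{\left(s \right)} = -4 + \left(s - 3\right) = -4 + \left(-3 + s\right) = -7 + s$)
$- 8 \frac{2 \left(-1\right) - 2}{-9 - 1} Y{\left(0 \right)} = - 8 \frac{2 \left(-1\right) - 2}{-9 - 1} \left(-7 + 0\right) = - 8 \frac{-2 - 2}{-10} \left(-7\right) = - 8 \left(\left(-4\right) \left(- \frac{1}{10}\right)\right) \left(-7\right) = \left(-8\right) \frac{2}{5} \left(-7\right) = \left(- \frac{16}{5}\right) \left(-7\right) = \frac{112}{5}$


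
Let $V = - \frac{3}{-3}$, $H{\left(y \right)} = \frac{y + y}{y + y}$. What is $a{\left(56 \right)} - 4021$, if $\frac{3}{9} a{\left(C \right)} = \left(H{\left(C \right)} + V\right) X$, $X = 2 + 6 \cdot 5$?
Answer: $-3829$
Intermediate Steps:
$X = 32$ ($X = 2 + 30 = 32$)
$H{\left(y \right)} = 1$ ($H{\left(y \right)} = \frac{2 y}{2 y} = 2 y \frac{1}{2 y} = 1$)
$V = 1$ ($V = \left(-3\right) \left(- \frac{1}{3}\right) = 1$)
$a{\left(C \right)} = 192$ ($a{\left(C \right)} = 3 \left(1 + 1\right) 32 = 3 \cdot 2 \cdot 32 = 3 \cdot 64 = 192$)
$a{\left(56 \right)} - 4021 = 192 - 4021 = -3829$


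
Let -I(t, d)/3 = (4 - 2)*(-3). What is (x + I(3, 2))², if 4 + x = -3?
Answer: 121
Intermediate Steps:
I(t, d) = 18 (I(t, d) = -3*(4 - 2)*(-3) = -6*(-3) = -3*(-6) = 18)
x = -7 (x = -4 - 3 = -7)
(x + I(3, 2))² = (-7 + 18)² = 11² = 121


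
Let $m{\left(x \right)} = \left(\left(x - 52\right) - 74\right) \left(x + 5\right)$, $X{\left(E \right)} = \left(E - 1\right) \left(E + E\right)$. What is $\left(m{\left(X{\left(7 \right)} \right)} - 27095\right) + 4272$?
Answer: $-26561$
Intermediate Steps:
$X{\left(E \right)} = 2 E \left(-1 + E\right)$ ($X{\left(E \right)} = \left(-1 + E\right) 2 E = 2 E \left(-1 + E\right)$)
$m{\left(x \right)} = \left(-126 + x\right) \left(5 + x\right)$ ($m{\left(x \right)} = \left(\left(-52 + x\right) - 74\right) \left(5 + x\right) = \left(-126 + x\right) \left(5 + x\right)$)
$\left(m{\left(X{\left(7 \right)} \right)} - 27095\right) + 4272 = \left(\left(-630 + \left(2 \cdot 7 \left(-1 + 7\right)\right)^{2} - 121 \cdot 2 \cdot 7 \left(-1 + 7\right)\right) - 27095\right) + 4272 = \left(\left(-630 + \left(2 \cdot 7 \cdot 6\right)^{2} - 121 \cdot 2 \cdot 7 \cdot 6\right) - 27095\right) + 4272 = \left(\left(-630 + 84^{2} - 10164\right) - 27095\right) + 4272 = \left(\left(-630 + 7056 - 10164\right) - 27095\right) + 4272 = \left(-3738 - 27095\right) + 4272 = -30833 + 4272 = -26561$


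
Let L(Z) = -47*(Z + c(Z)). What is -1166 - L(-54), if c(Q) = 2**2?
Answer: -3516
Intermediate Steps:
c(Q) = 4
L(Z) = -188 - 47*Z (L(Z) = -47*(Z + 4) = -47*(4 + Z) = -188 - 47*Z)
-1166 - L(-54) = -1166 - (-188 - 47*(-54)) = -1166 - (-188 + 2538) = -1166 - 1*2350 = -1166 - 2350 = -3516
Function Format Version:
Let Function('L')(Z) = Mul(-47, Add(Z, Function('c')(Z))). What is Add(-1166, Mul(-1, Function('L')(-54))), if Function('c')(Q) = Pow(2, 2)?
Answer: -3516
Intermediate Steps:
Function('c')(Q) = 4
Function('L')(Z) = Add(-188, Mul(-47, Z)) (Function('L')(Z) = Mul(-47, Add(Z, 4)) = Mul(-47, Add(4, Z)) = Add(-188, Mul(-47, Z)))
Add(-1166, Mul(-1, Function('L')(-54))) = Add(-1166, Mul(-1, Add(-188, Mul(-47, -54)))) = Add(-1166, Mul(-1, Add(-188, 2538))) = Add(-1166, Mul(-1, 2350)) = Add(-1166, -2350) = -3516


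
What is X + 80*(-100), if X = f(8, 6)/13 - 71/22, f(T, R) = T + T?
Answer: -2288571/286 ≈ -8002.0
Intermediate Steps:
f(T, R) = 2*T
X = -571/286 (X = (2*8)/13 - 71/22 = 16*(1/13) - 71*1/22 = 16/13 - 71/22 = -571/286 ≈ -1.9965)
X + 80*(-100) = -571/286 + 80*(-100) = -571/286 - 8000 = -2288571/286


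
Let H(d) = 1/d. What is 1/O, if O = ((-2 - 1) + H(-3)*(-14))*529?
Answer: 3/2645 ≈ 0.0011342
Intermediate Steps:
O = 2645/3 (O = ((-2 - 1) - 14/(-3))*529 = (-3 - ⅓*(-14))*529 = (-3 + 14/3)*529 = (5/3)*529 = 2645/3 ≈ 881.67)
1/O = 1/(2645/3) = 3/2645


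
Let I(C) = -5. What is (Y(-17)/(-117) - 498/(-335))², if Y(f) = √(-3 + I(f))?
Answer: 3394028956/1536248025 - 664*I*√2/13065 ≈ 2.2093 - 0.071874*I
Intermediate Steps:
Y(f) = 2*I*√2 (Y(f) = √(-3 - 5) = √(-8) = 2*I*√2)
(Y(-17)/(-117) - 498/(-335))² = ((2*I*√2)/(-117) - 498/(-335))² = ((2*I*√2)*(-1/117) - 498*(-1/335))² = (-2*I*√2/117 + 498/335)² = (498/335 - 2*I*√2/117)²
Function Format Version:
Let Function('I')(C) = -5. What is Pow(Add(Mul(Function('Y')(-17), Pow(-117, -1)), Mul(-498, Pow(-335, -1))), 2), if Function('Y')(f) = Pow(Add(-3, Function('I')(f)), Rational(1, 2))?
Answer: Add(Rational(3394028956, 1536248025), Mul(Rational(-664, 13065), I, Pow(2, Rational(1, 2)))) ≈ Add(2.2093, Mul(-0.071874, I))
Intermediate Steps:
Function('Y')(f) = Mul(2, I, Pow(2, Rational(1, 2))) (Function('Y')(f) = Pow(Add(-3, -5), Rational(1, 2)) = Pow(-8, Rational(1, 2)) = Mul(2, I, Pow(2, Rational(1, 2))))
Pow(Add(Mul(Function('Y')(-17), Pow(-117, -1)), Mul(-498, Pow(-335, -1))), 2) = Pow(Add(Mul(Mul(2, I, Pow(2, Rational(1, 2))), Pow(-117, -1)), Mul(-498, Pow(-335, -1))), 2) = Pow(Add(Mul(Mul(2, I, Pow(2, Rational(1, 2))), Rational(-1, 117)), Mul(-498, Rational(-1, 335))), 2) = Pow(Add(Mul(Rational(-2, 117), I, Pow(2, Rational(1, 2))), Rational(498, 335)), 2) = Pow(Add(Rational(498, 335), Mul(Rational(-2, 117), I, Pow(2, Rational(1, 2)))), 2)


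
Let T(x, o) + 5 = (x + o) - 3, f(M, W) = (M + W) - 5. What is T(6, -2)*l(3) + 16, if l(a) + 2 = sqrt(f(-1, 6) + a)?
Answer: 24 - 4*sqrt(3) ≈ 17.072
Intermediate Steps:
f(M, W) = -5 + M + W
l(a) = -2 + sqrt(a) (l(a) = -2 + sqrt((-5 - 1 + 6) + a) = -2 + sqrt(0 + a) = -2 + sqrt(a))
T(x, o) = -8 + o + x (T(x, o) = -5 + ((x + o) - 3) = -5 + ((o + x) - 3) = -5 + (-3 + o + x) = -8 + o + x)
T(6, -2)*l(3) + 16 = (-8 - 2 + 6)*(-2 + sqrt(3)) + 16 = -4*(-2 + sqrt(3)) + 16 = (8 - 4*sqrt(3)) + 16 = 24 - 4*sqrt(3)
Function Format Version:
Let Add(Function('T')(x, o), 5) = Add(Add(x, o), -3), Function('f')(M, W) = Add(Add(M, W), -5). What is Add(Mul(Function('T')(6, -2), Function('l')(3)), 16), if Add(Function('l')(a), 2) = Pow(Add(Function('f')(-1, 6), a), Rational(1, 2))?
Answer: Add(24, Mul(-4, Pow(3, Rational(1, 2)))) ≈ 17.072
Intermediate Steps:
Function('f')(M, W) = Add(-5, M, W)
Function('l')(a) = Add(-2, Pow(a, Rational(1, 2))) (Function('l')(a) = Add(-2, Pow(Add(Add(-5, -1, 6), a), Rational(1, 2))) = Add(-2, Pow(Add(0, a), Rational(1, 2))) = Add(-2, Pow(a, Rational(1, 2))))
Function('T')(x, o) = Add(-8, o, x) (Function('T')(x, o) = Add(-5, Add(Add(x, o), -3)) = Add(-5, Add(Add(o, x), -3)) = Add(-5, Add(-3, o, x)) = Add(-8, o, x))
Add(Mul(Function('T')(6, -2), Function('l')(3)), 16) = Add(Mul(Add(-8, -2, 6), Add(-2, Pow(3, Rational(1, 2)))), 16) = Add(Mul(-4, Add(-2, Pow(3, Rational(1, 2)))), 16) = Add(Add(8, Mul(-4, Pow(3, Rational(1, 2)))), 16) = Add(24, Mul(-4, Pow(3, Rational(1, 2))))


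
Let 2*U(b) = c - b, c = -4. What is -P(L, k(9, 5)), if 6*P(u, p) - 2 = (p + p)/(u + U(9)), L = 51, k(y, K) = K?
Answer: -33/89 ≈ -0.37079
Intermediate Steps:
U(b) = -2 - b/2 (U(b) = (-4 - b)/2 = -2 - b/2)
P(u, p) = ⅓ + p/(3*(-13/2 + u)) (P(u, p) = ⅓ + ((p + p)/(u + (-2 - ½*9)))/6 = ⅓ + ((2*p)/(u + (-2 - 9/2)))/6 = ⅓ + ((2*p)/(u - 13/2))/6 = ⅓ + ((2*p)/(-13/2 + u))/6 = ⅓ + (2*p/(-13/2 + u))/6 = ⅓ + p/(3*(-13/2 + u)))
-P(L, k(9, 5)) = -(-13 + 2*5 + 2*51)/(3*(-13 + 2*51)) = -(-13 + 10 + 102)/(3*(-13 + 102)) = -99/(3*89) = -1*33/89 = -33/89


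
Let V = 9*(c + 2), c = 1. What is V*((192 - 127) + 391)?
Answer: 12312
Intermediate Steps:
V = 27 (V = 9*(1 + 2) = 9*3 = 27)
V*((192 - 127) + 391) = 27*((192 - 127) + 391) = 27*(65 + 391) = 27*456 = 12312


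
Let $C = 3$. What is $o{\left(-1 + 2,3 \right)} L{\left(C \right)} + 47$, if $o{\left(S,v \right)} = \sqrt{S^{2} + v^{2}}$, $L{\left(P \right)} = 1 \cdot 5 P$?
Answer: $47 + 15 \sqrt{10} \approx 94.434$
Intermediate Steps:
$L{\left(P \right)} = 5 P$
$o{\left(-1 + 2,3 \right)} L{\left(C \right)} + 47 = \sqrt{\left(-1 + 2\right)^{2} + 3^{2}} \cdot 5 \cdot 3 + 47 = \sqrt{1^{2} + 9} \cdot 15 + 47 = \sqrt{1 + 9} \cdot 15 + 47 = \sqrt{10} \cdot 15 + 47 = 15 \sqrt{10} + 47 = 47 + 15 \sqrt{10}$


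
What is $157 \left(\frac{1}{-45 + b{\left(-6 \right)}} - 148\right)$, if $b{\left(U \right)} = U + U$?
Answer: $- \frac{1324609}{57} \approx -23239.0$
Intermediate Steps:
$b{\left(U \right)} = 2 U$
$157 \left(\frac{1}{-45 + b{\left(-6 \right)}} - 148\right) = 157 \left(\frac{1}{-45 + 2 \left(-6\right)} - 148\right) = 157 \left(\frac{1}{-45 - 12} - 148\right) = 157 \left(\frac{1}{-57} - 148\right) = 157 \left(- \frac{1}{57} - 148\right) = 157 \left(- \frac{8437}{57}\right) = - \frac{1324609}{57}$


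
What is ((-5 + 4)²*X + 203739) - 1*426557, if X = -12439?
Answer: -235257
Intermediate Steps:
((-5 + 4)²*X + 203739) - 1*426557 = ((-5 + 4)²*(-12439) + 203739) - 1*426557 = ((-1)²*(-12439) + 203739) - 426557 = (1*(-12439) + 203739) - 426557 = (-12439 + 203739) - 426557 = 191300 - 426557 = -235257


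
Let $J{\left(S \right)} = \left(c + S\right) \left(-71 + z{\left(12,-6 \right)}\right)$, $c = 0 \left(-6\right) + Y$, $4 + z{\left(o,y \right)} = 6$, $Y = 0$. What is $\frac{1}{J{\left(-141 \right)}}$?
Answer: $\frac{1}{9729} \approx 0.00010279$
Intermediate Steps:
$z{\left(o,y \right)} = 2$ ($z{\left(o,y \right)} = -4 + 6 = 2$)
$c = 0$ ($c = 0 \left(-6\right) + 0 = 0 + 0 = 0$)
$J{\left(S \right)} = - 69 S$ ($J{\left(S \right)} = \left(0 + S\right) \left(-71 + 2\right) = S \left(-69\right) = - 69 S$)
$\frac{1}{J{\left(-141 \right)}} = \frac{1}{\left(-69\right) \left(-141\right)} = \frac{1}{9729}$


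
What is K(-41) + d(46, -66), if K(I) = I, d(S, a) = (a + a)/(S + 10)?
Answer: -607/14 ≈ -43.357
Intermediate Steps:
d(S, a) = 2*a/(10 + S) (d(S, a) = (2*a)/(10 + S) = 2*a/(10 + S))
K(-41) + d(46, -66) = -41 + 2*(-66)/(10 + 46) = -41 + 2*(-66)/56 = -41 + 2*(-66)*(1/56) = -41 - 33/14 = -607/14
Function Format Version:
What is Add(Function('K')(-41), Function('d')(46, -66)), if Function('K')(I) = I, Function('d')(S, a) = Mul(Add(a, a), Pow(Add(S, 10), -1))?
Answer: Rational(-607, 14) ≈ -43.357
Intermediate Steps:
Function('d')(S, a) = Mul(2, a, Pow(Add(10, S), -1)) (Function('d')(S, a) = Mul(Mul(2, a), Pow(Add(10, S), -1)) = Mul(2, a, Pow(Add(10, S), -1)))
Add(Function('K')(-41), Function('d')(46, -66)) = Add(-41, Mul(2, -66, Pow(Add(10, 46), -1))) = Add(-41, Mul(2, -66, Pow(56, -1))) = Add(-41, Mul(2, -66, Rational(1, 56))) = Add(-41, Rational(-33, 14)) = Rational(-607, 14)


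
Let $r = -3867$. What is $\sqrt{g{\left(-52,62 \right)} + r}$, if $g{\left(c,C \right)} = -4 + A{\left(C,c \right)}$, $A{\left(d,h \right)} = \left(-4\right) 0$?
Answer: $7 i \sqrt{79} \approx 62.217 i$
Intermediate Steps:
$A{\left(d,h \right)} = 0$
$g{\left(c,C \right)} = -4$ ($g{\left(c,C \right)} = -4 + 0 = -4$)
$\sqrt{g{\left(-52,62 \right)} + r} = \sqrt{-4 - 3867} = \sqrt{-3871} = 7 i \sqrt{79}$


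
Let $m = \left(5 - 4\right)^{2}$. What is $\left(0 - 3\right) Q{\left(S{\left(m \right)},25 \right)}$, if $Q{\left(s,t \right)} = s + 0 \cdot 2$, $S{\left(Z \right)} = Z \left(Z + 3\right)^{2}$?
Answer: $-48$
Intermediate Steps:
$m = 1$ ($m = 1^{2} = 1$)
$S{\left(Z \right)} = Z \left(3 + Z\right)^{2}$
$Q{\left(s,t \right)} = s$ ($Q{\left(s,t \right)} = s + 0 = s$)
$\left(0 - 3\right) Q{\left(S{\left(m \right)},25 \right)} = \left(0 - 3\right) 1 \left(3 + 1\right)^{2} = \left(0 - 3\right) 1 \cdot 4^{2} = - 3 \cdot 1 \cdot 16 = \left(-3\right) 16 = -48$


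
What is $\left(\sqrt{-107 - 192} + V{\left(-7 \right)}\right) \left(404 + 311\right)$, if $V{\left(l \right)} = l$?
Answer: $-5005 + 715 i \sqrt{299} \approx -5005.0 + 12364.0 i$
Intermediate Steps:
$\left(\sqrt{-107 - 192} + V{\left(-7 \right)}\right) \left(404 + 311\right) = \left(\sqrt{-107 - 192} - 7\right) \left(404 + 311\right) = \left(\sqrt{-299} - 7\right) 715 = \left(i \sqrt{299} - 7\right) 715 = \left(-7 + i \sqrt{299}\right) 715 = -5005 + 715 i \sqrt{299}$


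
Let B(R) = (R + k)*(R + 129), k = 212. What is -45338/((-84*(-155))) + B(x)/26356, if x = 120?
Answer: -14823871/42894390 ≈ -0.34559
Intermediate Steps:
B(R) = (129 + R)*(212 + R) (B(R) = (R + 212)*(R + 129) = (212 + R)*(129 + R) = (129 + R)*(212 + R))
-45338/((-84*(-155))) + B(x)/26356 = -45338/((-84*(-155))) + (27348 + 120² + 341*120)/26356 = -45338/13020 + (27348 + 14400 + 40920)*(1/26356) = -45338*1/13020 + 82668*(1/26356) = -22669/6510 + 20667/6589 = -14823871/42894390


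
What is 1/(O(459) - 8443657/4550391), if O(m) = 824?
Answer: 4550391/3741078527 ≈ 0.0012163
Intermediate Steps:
1/(O(459) - 8443657/4550391) = 1/(824 - 8443657/4550391) = 1/(3741078527/4550391) = 4550391/3741078527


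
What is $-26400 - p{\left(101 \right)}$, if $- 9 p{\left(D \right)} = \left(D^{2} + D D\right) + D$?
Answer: $- \frac{217097}{9} \approx -24122.0$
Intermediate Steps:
$p{\left(D \right)} = - \frac{2 D^{2}}{9} - \frac{D}{9}$ ($p{\left(D \right)} = - \frac{\left(D^{2} + D D\right) + D}{9} = - \frac{\left(D^{2} + D^{2}\right) + D}{9} = - \frac{2 D^{2} + D}{9} = - \frac{D + 2 D^{2}}{9} = - \frac{2 D^{2}}{9} - \frac{D}{9}$)
$-26400 - p{\left(101 \right)} = -26400 - \left(- \frac{1}{9}\right) 101 \left(1 + 2 \cdot 101\right) = -26400 - \left(- \frac{1}{9}\right) 101 \left(1 + 202\right) = -26400 - \left(- \frac{1}{9}\right) 101 \cdot 203 = -26400 - - \frac{20503}{9} = -26400 + \frac{20503}{9} = - \frac{217097}{9}$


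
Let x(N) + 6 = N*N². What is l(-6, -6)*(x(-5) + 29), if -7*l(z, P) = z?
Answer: -612/7 ≈ -87.429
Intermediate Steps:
x(N) = -6 + N³ (x(N) = -6 + N*N² = -6 + N³)
l(z, P) = -z/7
l(-6, -6)*(x(-5) + 29) = (-⅐*(-6))*((-6 + (-5)³) + 29) = 6*((-6 - 125) + 29)/7 = 6*(-131 + 29)/7 = (6/7)*(-102) = -612/7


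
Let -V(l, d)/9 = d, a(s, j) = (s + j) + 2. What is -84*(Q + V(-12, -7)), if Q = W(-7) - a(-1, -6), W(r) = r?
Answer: -5124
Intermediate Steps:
a(s, j) = 2 + j + s (a(s, j) = (j + s) + 2 = 2 + j + s)
V(l, d) = -9*d
Q = -2 (Q = -7 - (2 - 6 - 1) = -7 - 1*(-5) = -7 + 5 = -2)
-84*(Q + V(-12, -7)) = -84*(-2 - 9*(-7)) = -84*(-2 + 63) = -84*61 = -5124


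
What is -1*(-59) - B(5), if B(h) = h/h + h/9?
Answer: 517/9 ≈ 57.444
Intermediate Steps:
B(h) = 1 + h/9 (B(h) = 1 + h*(⅑) = 1 + h/9)
-1*(-59) - B(5) = -1*(-59) - (1 + (⅑)*5) = 59 - (1 + 5/9) = 59 - 1*14/9 = 59 - 14/9 = 517/9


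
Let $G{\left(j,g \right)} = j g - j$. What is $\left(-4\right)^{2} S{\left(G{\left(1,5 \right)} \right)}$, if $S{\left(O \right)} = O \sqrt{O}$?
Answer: $128$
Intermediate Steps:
$G{\left(j,g \right)} = - j + g j$ ($G{\left(j,g \right)} = g j - j = - j + g j$)
$S{\left(O \right)} = O^{\frac{3}{2}}$
$\left(-4\right)^{2} S{\left(G{\left(1,5 \right)} \right)} = \left(-4\right)^{2} \left(1 \left(-1 + 5\right)\right)^{\frac{3}{2}} = 16 \left(1 \cdot 4\right)^{\frac{3}{2}} = 16 \cdot 4^{\frac{3}{2}} = 16 \cdot 8 = 128$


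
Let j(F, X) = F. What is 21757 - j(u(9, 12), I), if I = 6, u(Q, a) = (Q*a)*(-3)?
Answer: 22081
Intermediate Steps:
u(Q, a) = -3*Q*a
21757 - j(u(9, 12), I) = 21757 - (-3)*9*12 = 21757 - 1*(-324) = 21757 + 324 = 22081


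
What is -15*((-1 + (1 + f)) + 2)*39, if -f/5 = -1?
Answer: -4095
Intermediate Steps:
f = 5 (f = -5*(-1) = 5)
-15*((-1 + (1 + f)) + 2)*39 = -15*((-1 + (1 + 5)) + 2)*39 = -15*((-1 + 6) + 2)*39 = -15*(5 + 2)*39 = -15*7*39 = -105*39 = -4095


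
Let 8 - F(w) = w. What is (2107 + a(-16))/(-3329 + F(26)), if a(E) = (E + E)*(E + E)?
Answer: -3131/3347 ≈ -0.93546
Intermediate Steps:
a(E) = 4*E**2 (a(E) = (2*E)*(2*E) = 4*E**2)
F(w) = 8 - w
(2107 + a(-16))/(-3329 + F(26)) = (2107 + 4*(-16)**2)/(-3329 + (8 - 1*26)) = (2107 + 4*256)/(-3329 + (8 - 26)) = (2107 + 1024)/(-3329 - 18) = 3131/(-3347) = 3131*(-1/3347) = -3131/3347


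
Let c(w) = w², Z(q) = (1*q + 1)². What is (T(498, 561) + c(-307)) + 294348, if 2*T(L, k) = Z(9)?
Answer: 388647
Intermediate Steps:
Z(q) = (1 + q)² (Z(q) = (q + 1)² = (1 + q)²)
T(L, k) = 50 (T(L, k) = (1 + 9)²/2 = (½)*10² = (½)*100 = 50)
(T(498, 561) + c(-307)) + 294348 = (50 + (-307)²) + 294348 = (50 + 94249) + 294348 = 94299 + 294348 = 388647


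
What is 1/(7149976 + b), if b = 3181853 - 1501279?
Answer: 1/8830550 ≈ 1.1324e-7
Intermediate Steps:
b = 1680574
1/(7149976 + b) = 1/(7149976 + 1680574) = 1/8830550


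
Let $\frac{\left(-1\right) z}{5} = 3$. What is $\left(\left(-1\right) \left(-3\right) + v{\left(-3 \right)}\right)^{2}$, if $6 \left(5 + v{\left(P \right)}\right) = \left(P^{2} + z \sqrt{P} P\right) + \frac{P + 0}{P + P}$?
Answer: $- \frac{24275}{144} - \frac{25 i \sqrt{3}}{4} \approx -168.58 - 10.825 i$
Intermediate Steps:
$z = -15$ ($z = \left(-5\right) 3 = -15$)
$v{\left(P \right)} = - \frac{59}{12} - \frac{5 P^{\frac{3}{2}}}{2} + \frac{P^{2}}{6}$ ($v{\left(P \right)} = -5 + \frac{\left(P^{2} + - 15 \sqrt{P} P\right) + \frac{P + 0}{P + P}}{6} = -5 + \frac{\left(P^{2} - 15 P^{\frac{3}{2}}\right) + \frac{P}{2 P}}{6} = -5 + \frac{\left(P^{2} - 15 P^{\frac{3}{2}}\right) + P \frac{1}{2 P}}{6} = -5 + \frac{\left(P^{2} - 15 P^{\frac{3}{2}}\right) + \frac{1}{2}}{6} = -5 + \frac{\frac{1}{2} + P^{2} - 15 P^{\frac{3}{2}}}{6} = -5 + \left(\frac{1}{12} - \frac{5 P^{\frac{3}{2}}}{2} + \frac{P^{2}}{6}\right) = - \frac{59}{12} - \frac{5 P^{\frac{3}{2}}}{2} + \frac{P^{2}}{6}$)
$\left(\left(-1\right) \left(-3\right) + v{\left(-3 \right)}\right)^{2} = \left(\left(-1\right) \left(-3\right) - \left(\frac{59}{12} - \frac{3}{2} - \frac{15 i \sqrt{3}}{2}\right)\right)^{2} = \left(3 - \left(\frac{41}{12} + \frac{5}{2} \left(-3\right) i \sqrt{3}\right)\right)^{2} = \left(3 + \left(- \frac{59}{12} + \frac{15 i \sqrt{3}}{2} + \frac{3}{2}\right)\right)^{2} = \left(3 - \left(\frac{41}{12} - \frac{15 i \sqrt{3}}{2}\right)\right)^{2} = \left(- \frac{5}{12} + \frac{15 i \sqrt{3}}{2}\right)^{2}$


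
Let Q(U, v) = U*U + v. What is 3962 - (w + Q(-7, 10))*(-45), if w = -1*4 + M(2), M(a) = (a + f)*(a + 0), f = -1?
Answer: 6527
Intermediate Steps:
M(a) = a*(-1 + a) (M(a) = (a - 1)*(a + 0) = (-1 + a)*a = a*(-1 + a))
Q(U, v) = v + U**2 (Q(U, v) = U**2 + v = v + U**2)
w = -2 (w = -1*4 + 2*(-1 + 2) = -4 + 2*1 = -4 + 2 = -2)
3962 - (w + Q(-7, 10))*(-45) = 3962 - (-2 + (10 + (-7)**2))*(-45) = 3962 - (-2 + (10 + 49))*(-45) = 3962 - (-2 + 59)*(-45) = 3962 - 57*(-45) = 3962 - 1*(-2565) = 3962 + 2565 = 6527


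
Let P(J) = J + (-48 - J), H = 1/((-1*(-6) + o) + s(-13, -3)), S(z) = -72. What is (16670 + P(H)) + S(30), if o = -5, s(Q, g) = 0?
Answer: 16550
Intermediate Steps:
H = 1 (H = 1/((-1*(-6) - 5) + 0) = 1/((6 - 5) + 0) = 1/(1 + 0) = 1/1 = 1)
P(J) = -48
(16670 + P(H)) + S(30) = (16670 - 48) - 72 = 16622 - 72 = 16550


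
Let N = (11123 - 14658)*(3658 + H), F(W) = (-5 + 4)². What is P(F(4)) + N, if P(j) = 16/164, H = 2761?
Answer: -930337761/41 ≈ -2.2691e+7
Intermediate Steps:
F(W) = 1 (F(W) = (-1)² = 1)
N = -22691165 (N = (11123 - 14658)*(3658 + 2761) = -3535*6419 = -22691165)
P(j) = 4/41 (P(j) = 16*(1/164) = 4/41)
P(F(4)) + N = 4/41 - 22691165 = -930337761/41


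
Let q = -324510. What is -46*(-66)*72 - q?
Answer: 543102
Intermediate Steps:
-46*(-66)*72 - q = -46*(-66)*72 - 1*(-324510) = 3036*72 + 324510 = 218592 + 324510 = 543102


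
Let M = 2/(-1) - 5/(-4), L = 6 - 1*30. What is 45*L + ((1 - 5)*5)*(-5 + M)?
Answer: -965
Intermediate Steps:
L = -24 (L = 6 - 30 = -24)
M = -3/4 (M = 2*(-1) - 5*(-1/4) = -2 + 5/4 = -3/4 ≈ -0.75000)
45*L + ((1 - 5)*5)*(-5 + M) = 45*(-24) + ((1 - 5)*5)*(-5 - 3/4) = -1080 - 4*5*(-23/4) = -1080 - 20*(-23/4) = -1080 + 115 = -965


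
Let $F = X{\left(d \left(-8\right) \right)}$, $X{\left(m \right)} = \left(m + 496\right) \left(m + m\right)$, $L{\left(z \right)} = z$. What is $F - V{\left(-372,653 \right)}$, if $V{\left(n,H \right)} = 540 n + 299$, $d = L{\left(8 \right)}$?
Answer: $145285$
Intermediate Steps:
$d = 8$
$V{\left(n,H \right)} = 299 + 540 n$
$X{\left(m \right)} = 2 m \left(496 + m\right)$ ($X{\left(m \right)} = \left(496 + m\right) 2 m = 2 m \left(496 + m\right)$)
$F = -55296$ ($F = 2 \cdot 8 \left(-8\right) \left(496 + 8 \left(-8\right)\right) = 2 \left(-64\right) \left(496 - 64\right) = 2 \left(-64\right) 432 = -55296$)
$F - V{\left(-372,653 \right)} = -55296 - \left(299 + 540 \left(-372\right)\right) = -55296 - \left(299 - 200880\right) = -55296 - -200581 = -55296 + 200581 = 145285$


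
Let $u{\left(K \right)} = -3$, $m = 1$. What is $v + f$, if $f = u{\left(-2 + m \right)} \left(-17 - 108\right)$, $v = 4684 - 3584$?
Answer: $1475$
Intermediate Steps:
$v = 1100$
$f = 375$ ($f = - 3 \left(-17 - 108\right) = \left(-3\right) \left(-125\right) = 375$)
$v + f = 1100 + 375 = 1475$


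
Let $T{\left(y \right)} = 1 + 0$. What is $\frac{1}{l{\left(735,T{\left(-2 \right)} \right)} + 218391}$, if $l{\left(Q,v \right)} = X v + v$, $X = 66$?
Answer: $\frac{1}{218458} \approx 4.5775 \cdot 10^{-6}$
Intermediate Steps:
$T{\left(y \right)} = 1$
$l{\left(Q,v \right)} = 67 v$ ($l{\left(Q,v \right)} = 66 v + v = 67 v$)
$\frac{1}{l{\left(735,T{\left(-2 \right)} \right)} + 218391} = \frac{1}{67 \cdot 1 + 218391} = \frac{1}{67 + 218391} = \frac{1}{218458}$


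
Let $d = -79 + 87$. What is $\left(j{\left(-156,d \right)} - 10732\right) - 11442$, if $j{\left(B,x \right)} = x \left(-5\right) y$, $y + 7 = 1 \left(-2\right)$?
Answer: $-21814$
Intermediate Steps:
$d = 8$
$y = -9$ ($y = -7 + 1 \left(-2\right) = -7 - 2 = -9$)
$j{\left(B,x \right)} = 45 x$ ($j{\left(B,x \right)} = x \left(-5\right) \left(-9\right) = - 5 x \left(-9\right) = 45 x$)
$\left(j{\left(-156,d \right)} - 10732\right) - 11442 = \left(45 \cdot 8 - 10732\right) - 11442 = \left(360 - 10732\right) - 11442 = -10372 - 11442 = -21814$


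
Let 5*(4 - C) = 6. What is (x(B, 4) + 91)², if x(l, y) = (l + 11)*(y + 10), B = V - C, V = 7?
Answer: 2307361/25 ≈ 92295.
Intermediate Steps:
C = 14/5 (C = 4 - ⅕*6 = 4 - 6/5 = 14/5 ≈ 2.8000)
B = 21/5 (B = 7 - 1*14/5 = 7 - 14/5 = 21/5 ≈ 4.2000)
x(l, y) = (10 + y)*(11 + l) (x(l, y) = (11 + l)*(10 + y) = (10 + y)*(11 + l))
(x(B, 4) + 91)² = ((110 + 10*(21/5) + 11*4 + (21/5)*4) + 91)² = ((110 + 42 + 44 + 84/5) + 91)² = (1064/5 + 91)² = (1519/5)² = 2307361/25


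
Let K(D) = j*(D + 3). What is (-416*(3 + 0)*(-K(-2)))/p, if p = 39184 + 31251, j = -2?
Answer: -2496/70435 ≈ -0.035437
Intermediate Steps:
K(D) = -6 - 2*D (K(D) = -2*(D + 3) = -2*(3 + D) = -6 - 2*D)
p = 70435
(-416*(3 + 0)*(-K(-2)))/p = -416*(3 + 0)*(-(-6 - 2*(-2)))/70435 = -1248*(-(-6 + 4))*(1/70435) = -1248*(-1*(-2))*(1/70435) = -1248*2*(1/70435) = -416*6*(1/70435) = -2496*1/70435 = -2496/70435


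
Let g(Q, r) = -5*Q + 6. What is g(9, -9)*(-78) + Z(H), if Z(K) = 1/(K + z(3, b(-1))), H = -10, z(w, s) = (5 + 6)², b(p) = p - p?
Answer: 337663/111 ≈ 3042.0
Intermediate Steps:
b(p) = 0
z(w, s) = 121 (z(w, s) = 11² = 121)
Z(K) = 1/(121 + K) (Z(K) = 1/(K + 121) = 1/(121 + K))
g(Q, r) = 6 - 5*Q
g(9, -9)*(-78) + Z(H) = (6 - 5*9)*(-78) + 1/(121 - 10) = (6 - 45)*(-78) + 1/111 = -39*(-78) + 1/111 = 3042 + 1/111 = 337663/111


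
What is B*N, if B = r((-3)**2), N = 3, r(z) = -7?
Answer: -21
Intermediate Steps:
B = -7
B*N = -7*3 = -21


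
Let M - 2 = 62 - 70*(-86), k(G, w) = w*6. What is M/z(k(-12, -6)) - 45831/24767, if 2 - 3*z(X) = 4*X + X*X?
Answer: -252376467/14241025 ≈ -17.722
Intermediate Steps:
k(G, w) = 6*w
M = 6084 (M = 2 + (62 - 70*(-86)) = 2 + (62 + 6020) = 2 + 6082 = 6084)
z(X) = 2/3 - 4*X/3 - X**2/3 (z(X) = 2/3 - (4*X + X*X)/3 = 2/3 - (4*X + X**2)/3 = 2/3 - (X**2 + 4*X)/3 = 2/3 + (-4*X/3 - X**2/3) = 2/3 - 4*X/3 - X**2/3)
M/z(k(-12, -6)) - 45831/24767 = 6084/(2/3 - 8*(-6) - (6*(-6))**2/3) - 45831/24767 = 6084/(2/3 - 4/3*(-36) - 1/3*(-36)**2) - 45831*1/24767 = 6084/(2/3 + 48 - 1/3*1296) - 45831/24767 = 6084/(2/3 + 48 - 432) - 45831/24767 = 6084/(-1150/3) - 45831/24767 = 6084*(-3/1150) - 45831/24767 = -9126/575 - 45831/24767 = -252376467/14241025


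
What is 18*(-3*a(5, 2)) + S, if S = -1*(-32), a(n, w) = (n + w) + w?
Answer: -454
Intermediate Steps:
a(n, w) = n + 2*w
S = 32
18*(-3*a(5, 2)) + S = 18*(-3*(5 + 2*2)) + 32 = 18*(-3*(5 + 4)) + 32 = 18*(-3*9) + 32 = 18*(-27) + 32 = -486 + 32 = -454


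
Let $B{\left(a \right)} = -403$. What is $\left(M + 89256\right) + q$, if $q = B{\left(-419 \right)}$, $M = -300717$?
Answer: $-211864$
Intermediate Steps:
$q = -403$
$\left(M + 89256\right) + q = \left(-300717 + 89256\right) - 403 = -211461 - 403 = -211864$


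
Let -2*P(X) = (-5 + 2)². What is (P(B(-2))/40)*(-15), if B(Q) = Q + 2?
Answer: 27/16 ≈ 1.6875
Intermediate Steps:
B(Q) = 2 + Q
P(X) = -9/2 (P(X) = -(-5 + 2)²/2 = -½*(-3)² = -½*9 = -9/2)
(P(B(-2))/40)*(-15) = (-9/2/40)*(-15) = ((1/40)*(-9/2))*(-15) = -9/80*(-15) = 27/16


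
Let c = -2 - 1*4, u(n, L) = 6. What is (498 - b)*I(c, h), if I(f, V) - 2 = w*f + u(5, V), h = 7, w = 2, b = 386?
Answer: -448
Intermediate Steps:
c = -6 (c = -2 - 4 = -6)
I(f, V) = 8 + 2*f (I(f, V) = 2 + (2*f + 6) = 2 + (6 + 2*f) = 8 + 2*f)
(498 - b)*I(c, h) = (498 - 1*386)*(8 + 2*(-6)) = (498 - 386)*(8 - 12) = 112*(-4) = -448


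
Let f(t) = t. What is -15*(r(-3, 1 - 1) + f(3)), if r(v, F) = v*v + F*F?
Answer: -180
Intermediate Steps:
r(v, F) = F**2 + v**2 (r(v, F) = v**2 + F**2 = F**2 + v**2)
-15*(r(-3, 1 - 1) + f(3)) = -15*(((1 - 1)**2 + (-3)**2) + 3) = -15*((0**2 + 9) + 3) = -15*((0 + 9) + 3) = -15*(9 + 3) = -15*12 = -180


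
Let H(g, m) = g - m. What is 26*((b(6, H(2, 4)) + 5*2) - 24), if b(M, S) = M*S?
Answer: -676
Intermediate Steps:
26*((b(6, H(2, 4)) + 5*2) - 24) = 26*((6*(2 - 1*4) + 5*2) - 24) = 26*((6*(2 - 4) + 10) - 24) = 26*((6*(-2) + 10) - 24) = 26*((-12 + 10) - 24) = 26*(-2 - 24) = 26*(-26) = -676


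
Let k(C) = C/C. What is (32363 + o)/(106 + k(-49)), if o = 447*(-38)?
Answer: 15377/107 ≈ 143.71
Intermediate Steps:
o = -16986
k(C) = 1
(32363 + o)/(106 + k(-49)) = (32363 - 16986)/(106 + 1) = 15377/107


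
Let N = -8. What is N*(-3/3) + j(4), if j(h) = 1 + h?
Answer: 13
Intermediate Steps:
N*(-3/3) + j(4) = -(-24)/3 + (1 + 4) = -(-24)/3 + 5 = -8*(-1) + 5 = 8 + 5 = 13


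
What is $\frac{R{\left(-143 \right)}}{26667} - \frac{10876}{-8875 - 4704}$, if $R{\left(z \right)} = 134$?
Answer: $\frac{291849878}{362111193} \approx 0.80597$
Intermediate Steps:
$\frac{R{\left(-143 \right)}}{26667} - \frac{10876}{-8875 - 4704} = \frac{134}{26667} - \frac{10876}{-8875 - 4704} = 134 \cdot \frac{1}{26667} - \frac{10876}{-8875 - 4704} = \frac{134}{26667} - \frac{10876}{-13579} = \frac{134}{26667} - - \frac{10876}{13579} = \frac{134}{26667} + \frac{10876}{13579} = \frac{291849878}{362111193}$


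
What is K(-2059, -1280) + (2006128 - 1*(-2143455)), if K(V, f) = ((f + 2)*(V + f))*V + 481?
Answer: -8782101214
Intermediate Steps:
K(V, f) = 481 + V*(2 + f)*(V + f) (K(V, f) = ((2 + f)*(V + f))*V + 481 = V*(2 + f)*(V + f) + 481 = 481 + V*(2 + f)*(V + f))
K(-2059, -1280) + (2006128 - 1*(-2143455)) = (481 + 2*(-2059)² - 2059*(-1280)² - 1280*(-2059)² + 2*(-2059)*(-1280)) + (2006128 - 1*(-2143455)) = (481 + 2*4239481 - 2059*1638400 - 1280*4239481 + 5271040) + (2006128 + 2143455) = (481 + 8478962 - 3373465600 - 5426535680 + 5271040) + 4149583 = -8786250797 + 4149583 = -8782101214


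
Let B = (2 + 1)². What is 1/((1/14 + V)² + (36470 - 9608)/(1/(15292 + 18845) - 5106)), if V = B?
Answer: 4880498588/375944546255 ≈ 0.012982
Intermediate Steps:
B = 9 (B = 3² = 9)
V = 9
1/((1/14 + V)² + (36470 - 9608)/(1/(15292 + 18845) - 5106)) = 1/((1/14 + 9)² + (36470 - 9608)/(1/(15292 + 18845) - 5106)) = 1/((1/14 + 9)² + 26862/(1/34137 - 5106)) = 1/((127/14)² + 26862/(1/34137 - 5106)) = 1/(16129/196 + 26862/(-174303521/34137)) = 1/(16129/196 + 26862*(-34137/174303521)) = 1/(16129/196 - 916988094/174303521) = 1/(375944546255/4880498588) = 4880498588/375944546255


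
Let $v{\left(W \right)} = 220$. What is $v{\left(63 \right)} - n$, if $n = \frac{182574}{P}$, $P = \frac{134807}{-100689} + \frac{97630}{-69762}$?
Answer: $\frac{107223331002601}{1602889417} \approx 66894.0$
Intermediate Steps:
$P = - \frac{3205778834}{1170711003}$ ($P = 134807 \left(- \frac{1}{100689}\right) + 97630 \left(- \frac{1}{69762}\right) = - \frac{134807}{100689} - \frac{48815}{34881} = - \frac{3205778834}{1170711003} \approx -2.7383$)
$n = - \frac{106870695330861}{1602889417}$ ($n = \frac{182574}{- \frac{3205778834}{1170711003}} = 182574 \left(- \frac{1170711003}{3205778834}\right) = - \frac{106870695330861}{1602889417} \approx -66674.0$)
$v{\left(63 \right)} - n = 220 - - \frac{106870695330861}{1602889417} = 220 + \frac{106870695330861}{1602889417} = \frac{107223331002601}{1602889417}$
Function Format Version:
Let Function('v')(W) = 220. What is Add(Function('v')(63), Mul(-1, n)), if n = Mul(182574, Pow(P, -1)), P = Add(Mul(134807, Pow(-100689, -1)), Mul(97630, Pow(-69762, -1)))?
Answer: Rational(107223331002601, 1602889417) ≈ 66894.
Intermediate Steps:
P = Rational(-3205778834, 1170711003) (P = Add(Mul(134807, Rational(-1, 100689)), Mul(97630, Rational(-1, 69762))) = Add(Rational(-134807, 100689), Rational(-48815, 34881)) = Rational(-3205778834, 1170711003) ≈ -2.7383)
n = Rational(-106870695330861, 1602889417) (n = Mul(182574, Pow(Rational(-3205778834, 1170711003), -1)) = Mul(182574, Rational(-1170711003, 3205778834)) = Rational(-106870695330861, 1602889417) ≈ -66674.)
Add(Function('v')(63), Mul(-1, n)) = Add(220, Mul(-1, Rational(-106870695330861, 1602889417))) = Add(220, Rational(106870695330861, 1602889417)) = Rational(107223331002601, 1602889417)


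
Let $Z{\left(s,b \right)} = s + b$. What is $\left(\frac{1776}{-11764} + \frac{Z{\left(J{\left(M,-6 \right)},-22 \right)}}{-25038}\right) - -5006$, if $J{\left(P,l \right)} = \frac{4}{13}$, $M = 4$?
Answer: $\frac{798664874525}{159546309} \approx 5005.9$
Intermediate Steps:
$J{\left(P,l \right)} = \frac{4}{13}$ ($J{\left(P,l \right)} = 4 \cdot \frac{1}{13} = \frac{4}{13}$)
$Z{\left(s,b \right)} = b + s$
$\left(\frac{1776}{-11764} + \frac{Z{\left(J{\left(M,-6 \right)},-22 \right)}}{-25038}\right) - -5006 = \left(\frac{1776}{-11764} + \frac{-22 + \frac{4}{13}}{-25038}\right) - -5006 = \left(1776 \left(- \frac{1}{11764}\right) - - \frac{47}{54249}\right) + 5006 = \left(- \frac{444}{2941} + \frac{47}{54249}\right) + 5006 = - \frac{23948329}{159546309} + 5006 = \frac{798664874525}{159546309}$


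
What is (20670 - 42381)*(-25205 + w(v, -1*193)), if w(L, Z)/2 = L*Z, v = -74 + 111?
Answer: 857302257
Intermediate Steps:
v = 37
w(L, Z) = 2*L*Z (w(L, Z) = 2*(L*Z) = 2*L*Z)
(20670 - 42381)*(-25205 + w(v, -1*193)) = (20670 - 42381)*(-25205 + 2*37*(-1*193)) = -21711*(-25205 + 2*37*(-193)) = -21711*(-25205 - 14282) = -21711*(-39487) = 857302257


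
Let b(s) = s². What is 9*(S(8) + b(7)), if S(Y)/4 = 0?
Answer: 441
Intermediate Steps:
S(Y) = 0 (S(Y) = 4*0 = 0)
9*(S(8) + b(7)) = 9*(0 + 7²) = 9*(0 + 49) = 9*49 = 441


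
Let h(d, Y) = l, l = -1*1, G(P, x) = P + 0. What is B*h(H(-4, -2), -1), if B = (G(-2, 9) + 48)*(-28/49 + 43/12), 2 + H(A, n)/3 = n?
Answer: -5819/42 ≈ -138.55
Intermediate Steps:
G(P, x) = P
H(A, n) = -6 + 3*n
B = 5819/42 (B = (-2 + 48)*(-28/49 + 43/12) = 46*(-28*1/49 + 43*(1/12)) = 46*(-4/7 + 43/12) = 46*(253/84) = 5819/42 ≈ 138.55)
l = -1
h(d, Y) = -1
B*h(H(-4, -2), -1) = (5819/42)*(-1) = -5819/42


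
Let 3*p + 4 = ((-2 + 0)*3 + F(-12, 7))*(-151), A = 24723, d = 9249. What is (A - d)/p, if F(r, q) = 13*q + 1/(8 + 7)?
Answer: -348165/96368 ≈ -3.6129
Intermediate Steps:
F(r, q) = 1/15 + 13*q (F(r, q) = 13*q + 1/15 = 1/15 + 13*q)
p = -192736/45 (p = -4/3 + (((-2 + 0)*3 + (1/15 + 13*7))*(-151))/3 = -4/3 + ((-2*3 + (1/15 + 91))*(-151))/3 = -4/3 + ((-6 + 1366/15)*(-151))/3 = -4/3 + ((1276/15)*(-151))/3 = -4/3 + (1/3)*(-192676/15) = -4/3 - 192676/45 = -192736/45 ≈ -4283.0)
(A - d)/p = (24723 - 1*9249)/(-192736/45) = (24723 - 9249)*(-45/192736) = 15474*(-45/192736) = -348165/96368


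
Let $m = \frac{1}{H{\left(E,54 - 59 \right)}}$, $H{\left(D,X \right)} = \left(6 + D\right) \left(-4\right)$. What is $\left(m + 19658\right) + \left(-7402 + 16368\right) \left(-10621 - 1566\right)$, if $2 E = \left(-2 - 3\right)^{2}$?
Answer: $- \frac{8084424817}{74} \approx -1.0925 \cdot 10^{8}$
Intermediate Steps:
$E = \frac{25}{2}$ ($E = \frac{\left(-2 - 3\right)^{2}}{2} = \frac{\left(-5\right)^{2}}{2} = \frac{1}{2} \cdot 25 = \frac{25}{2} \approx 12.5$)
$H{\left(D,X \right)} = -24 - 4 D$
$m = - \frac{1}{74}$ ($m = \frac{1}{-24 - 50} = \frac{1}{-74} = - \frac{1}{74} \approx -0.013514$)
$\left(m + 19658\right) + \left(-7402 + 16368\right) \left(-10621 - 1566\right) = \left(- \frac{1}{74} + 19658\right) + \left(-7402 + 16368\right) \left(-10621 - 1566\right) = \frac{1454691}{74} + 8966 \left(-12187\right) = \frac{1454691}{74} - 109268642 = - \frac{8084424817}{74}$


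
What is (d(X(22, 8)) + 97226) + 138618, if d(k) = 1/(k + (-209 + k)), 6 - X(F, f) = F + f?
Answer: 60611907/257 ≈ 2.3584e+5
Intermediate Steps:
X(F, f) = 6 - F - f (X(F, f) = 6 - (F + f) = 6 + (-F - f) = 6 - F - f)
d(k) = 1/(-209 + 2*k)
(d(X(22, 8)) + 97226) + 138618 = (1/(-209 + 2*(6 - 1*22 - 1*8)) + 97226) + 138618 = (1/(-209 + 2*(6 - 22 - 8)) + 97226) + 138618 = (1/(-209 + 2*(-24)) + 97226) + 138618 = (1/(-209 - 48) + 97226) + 138618 = (1/(-257) + 97226) + 138618 = (-1/257 + 97226) + 138618 = 24987081/257 + 138618 = 60611907/257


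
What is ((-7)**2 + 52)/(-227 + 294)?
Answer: 101/67 ≈ 1.5075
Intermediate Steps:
((-7)**2 + 52)/(-227 + 294) = (49 + 52)/67 = 101*(1/67) = 101/67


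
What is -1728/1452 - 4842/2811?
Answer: -330222/113377 ≈ -2.9126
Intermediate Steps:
-1728/1452 - 4842/2811 = -1728*1/1452 - 4842*1/2811 = -144/121 - 1614/937 = -330222/113377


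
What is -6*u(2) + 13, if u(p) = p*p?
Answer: -11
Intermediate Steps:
u(p) = p²
-6*u(2) + 13 = -6*2² + 13 = -6*4 + 13 = -24 + 13 = -11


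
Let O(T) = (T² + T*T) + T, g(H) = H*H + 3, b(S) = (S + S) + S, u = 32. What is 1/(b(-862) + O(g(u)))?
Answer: 1/2107899 ≈ 4.7441e-7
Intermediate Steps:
b(S) = 3*S (b(S) = 2*S + S = 3*S)
g(H) = 3 + H² (g(H) = H² + 3 = 3 + H²)
O(T) = T + 2*T² (O(T) = (T² + T²) + T = 2*T² + T = T + 2*T²)
1/(b(-862) + O(g(u))) = 1/(3*(-862) + (3 + 32²)*(1 + 2*(3 + 32²))) = 1/(-2586 + (3 + 1024)*(1 + 2*(3 + 1024))) = 1/(-2586 + 1027*(1 + 2*1027)) = 1/(-2586 + 1027*(1 + 2054)) = 1/(-2586 + 1027*2055) = 1/(-2586 + 2110485) = 1/2107899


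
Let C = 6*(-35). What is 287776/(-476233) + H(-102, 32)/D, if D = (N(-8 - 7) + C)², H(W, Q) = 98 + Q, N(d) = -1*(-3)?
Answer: -12269003534/20406107817 ≈ -0.60124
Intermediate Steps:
N(d) = 3
C = -210
D = 42849 (D = (3 - 210)² = (-207)² = 42849)
287776/(-476233) + H(-102, 32)/D = 287776/(-476233) + (98 + 32)/42849 = 287776*(-1/476233) + 130*(1/42849) = -287776/476233 + 130/42849 = -12269003534/20406107817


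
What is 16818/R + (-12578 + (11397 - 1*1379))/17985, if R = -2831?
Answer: -61943818/10183107 ≈ -6.0830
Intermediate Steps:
16818/R + (-12578 + (11397 - 1*1379))/17985 = 16818/(-2831) + (-12578 + (11397 - 1*1379))/17985 = 16818*(-1/2831) + (-12578 + (11397 - 1379))*(1/17985) = -16818/2831 + (-12578 + 10018)*(1/17985) = -16818/2831 - 2560*1/17985 = -16818/2831 - 512/3597 = -61943818/10183107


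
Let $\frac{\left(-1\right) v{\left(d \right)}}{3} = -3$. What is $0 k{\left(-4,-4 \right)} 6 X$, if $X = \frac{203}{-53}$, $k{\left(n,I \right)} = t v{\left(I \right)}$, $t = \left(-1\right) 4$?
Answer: $0$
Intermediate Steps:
$v{\left(d \right)} = 9$ ($v{\left(d \right)} = \left(-3\right) \left(-3\right) = 9$)
$t = -4$
$k{\left(n,I \right)} = -36$ ($k{\left(n,I \right)} = \left(-4\right) 9 = -36$)
$X = - \frac{203}{53}$ ($X = 203 \left(- \frac{1}{53}\right) = - \frac{203}{53} \approx -3.8302$)
$0 k{\left(-4,-4 \right)} 6 X = 0 \left(-36\right) 6 \left(- \frac{203}{53}\right) = 0 \cdot 6 \left(- \frac{203}{53}\right) = 0 \left(- \frac{203}{53}\right) = 0$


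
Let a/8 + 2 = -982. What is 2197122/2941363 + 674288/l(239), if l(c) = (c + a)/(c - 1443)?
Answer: 140467117834306/1320671987 ≈ 1.0636e+5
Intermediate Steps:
a = -7872 (a = -16 + 8*(-982) = -16 - 7856 = -7872)
l(c) = (-7872 + c)/(-1443 + c) (l(c) = (c - 7872)/(c - 1443) = (-7872 + c)/(-1443 + c))
2197122/2941363 + 674288/l(239) = 2197122/2941363 + 674288/(((-7872 + 239)/(-1443 + 239))) = 2197122*(1/2941363) + 674288/((-7633/(-1204))) = 2197122/2941363 + 674288/((-1/1204*(-7633))) = 2197122/2941363 + 674288/(7633/1204) = 2197122/2941363 + 674288*(1204/7633) = 2197122/2941363 + 47755456/449 = 140467117834306/1320671987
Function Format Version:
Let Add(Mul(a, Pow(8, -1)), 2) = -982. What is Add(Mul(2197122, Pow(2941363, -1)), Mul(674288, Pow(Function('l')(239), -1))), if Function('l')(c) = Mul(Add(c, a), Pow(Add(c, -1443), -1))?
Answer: Rational(140467117834306, 1320671987) ≈ 1.0636e+5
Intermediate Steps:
a = -7872 (a = Add(-16, Mul(8, -982)) = Add(-16, -7856) = -7872)
Function('l')(c) = Mul(Pow(Add(-1443, c), -1), Add(-7872, c)) (Function('l')(c) = Mul(Add(c, -7872), Pow(Add(c, -1443), -1)) = Mul(Add(-7872, c), Pow(Add(-1443, c), -1)) = Mul(Pow(Add(-1443, c), -1), Add(-7872, c)))
Add(Mul(2197122, Pow(2941363, -1)), Mul(674288, Pow(Function('l')(239), -1))) = Add(Mul(2197122, Pow(2941363, -1)), Mul(674288, Pow(Mul(Pow(Add(-1443, 239), -1), Add(-7872, 239)), -1))) = Add(Mul(2197122, Rational(1, 2941363)), Mul(674288, Pow(Mul(Pow(-1204, -1), -7633), -1))) = Add(Rational(2197122, 2941363), Mul(674288, Pow(Mul(Rational(-1, 1204), -7633), -1))) = Add(Rational(2197122, 2941363), Mul(674288, Pow(Rational(7633, 1204), -1))) = Add(Rational(2197122, 2941363), Mul(674288, Rational(1204, 7633))) = Add(Rational(2197122, 2941363), Rational(47755456, 449)) = Rational(140467117834306, 1320671987)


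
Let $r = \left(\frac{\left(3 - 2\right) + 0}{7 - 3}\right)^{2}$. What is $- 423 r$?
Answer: $- \frac{423}{16} \approx -26.438$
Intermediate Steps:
$r = \frac{1}{16}$ ($r = \left(\frac{\left(3 - 2\right) + 0}{4}\right)^{2} = \left(\left(1 + 0\right) \frac{1}{4}\right)^{2} = \left(1 \cdot \frac{1}{4}\right)^{2} = \left(\frac{1}{4}\right)^{2} = \frac{1}{16} \approx 0.0625$)
$- 423 r = \left(-423\right) \frac{1}{16} = - \frac{423}{16}$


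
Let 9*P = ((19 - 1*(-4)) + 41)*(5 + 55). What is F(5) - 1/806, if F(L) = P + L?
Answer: 1043767/2418 ≈ 431.67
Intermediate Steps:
P = 1280/3 (P = (((19 - 1*(-4)) + 41)*(5 + 55))/9 = (((19 + 4) + 41)*60)/9 = ((23 + 41)*60)/9 = (64*60)/9 = (⅑)*3840 = 1280/3 ≈ 426.67)
F(L) = 1280/3 + L
F(5) - 1/806 = (1280/3 + 5) - 1/806 = 1295/3 - 1*1/806 = 1295/3 - 1/806 = 1043767/2418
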